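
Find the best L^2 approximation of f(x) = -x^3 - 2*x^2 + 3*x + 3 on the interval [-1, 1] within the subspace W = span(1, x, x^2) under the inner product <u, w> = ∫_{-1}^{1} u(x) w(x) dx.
g(x) = -2*x^2 + 12*x/5 + 3

The best approximation g ∈ W is the orthogonal projection of f onto W. Writing g = a_0 + a_1 x + a_2 x^2, the coefficients solve the normal equations G · a = b where
  G_{ij} = <φ_i, φ_j> and b_i = <f, φ_i>, with φ_0 = 1, φ_1 = x, φ_2 = x^2.
G =
  [2, 0, 2/3]
  [0, 2/3, 0]
  [2/3, 0, 2/5],
b = (14/3, 8/5, 6/5).
Solving gives a_0 = 3, a_1 = 12/5, a_2 = -2, so
  g(x) = -2*x^2 + 12*x/5 + 3.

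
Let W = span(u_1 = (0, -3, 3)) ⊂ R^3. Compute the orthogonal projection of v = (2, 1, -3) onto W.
proj_W(v) = (0, 2, -2)

Set up U = [u_1 | ... | u_1] ∈ R^(3×1). The projector onto W = col(U) is P = U (U^T U)^(-1) U^T.
Compute U^T U =
  [18],
and U^T v = (-12).
Solve U^T U · c = U^T v for the coefficients: c = (-2/3). The projection is proj_W(v) = U c.
Check: (v - proj_W(v)) · u_1 = 0  (should be 0).
Result: proj_W(v) = (0, 2, -2).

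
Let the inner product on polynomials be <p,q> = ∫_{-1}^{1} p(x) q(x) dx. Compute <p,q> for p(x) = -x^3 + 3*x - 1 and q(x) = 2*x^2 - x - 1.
<p,q> = -14/15

Expand the product: p(x)·q(x) = -2*x^5 + x^4 + 7*x^3 - 5*x^2 - 2*x + 1.
∫_{-1}^{1} of each monomial x^k gives [2/(k+1) if k even, 0 if k odd]. Integrating term-by-term (or equivalently evaluating the antiderivative F(x) = -x^6/3 + x^5/5 + 7*x^4/4 - 5*x^3/3 - x^2 + x at the endpoints):
  F(1) − F(−1) = -1/20 − (53/60) = -14/15.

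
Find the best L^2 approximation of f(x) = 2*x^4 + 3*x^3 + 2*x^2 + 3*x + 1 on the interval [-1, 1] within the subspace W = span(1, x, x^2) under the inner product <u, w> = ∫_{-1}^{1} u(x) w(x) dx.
g(x) = 26*x^2/7 + 24*x/5 + 29/35

The best approximation g ∈ W is the orthogonal projection of f onto W. Writing g = a_0 + a_1 x + a_2 x^2, the coefficients solve the normal equations G · a = b where
  G_{ij} = <φ_i, φ_j> and b_i = <f, φ_i>, with φ_0 = 1, φ_1 = x, φ_2 = x^2.
G =
  [2, 0, 2/3]
  [0, 2/3, 0]
  [2/3, 0, 2/5],
b = (62/15, 16/5, 214/105).
Solving gives a_0 = 29/35, a_1 = 24/5, a_2 = 26/7, so
  g(x) = 26*x^2/7 + 24*x/5 + 29/35.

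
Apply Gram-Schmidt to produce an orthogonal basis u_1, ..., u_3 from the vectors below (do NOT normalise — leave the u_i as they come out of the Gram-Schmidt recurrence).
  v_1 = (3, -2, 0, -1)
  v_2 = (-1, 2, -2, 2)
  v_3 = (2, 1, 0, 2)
Orthogonal basis:
  u_1 = (3, -2, 0, -1)
  u_2 = (13/14, 5/7, -2, 19/14)
  u_3 = (90/101, 77/101, 148/101, 116/101)

Apply the Gram-Schmidt recurrence
  u_1 = v_1
  u_i = v_i − Σ_{j<i} ((v_i · u_j) / (u_j · u_j)) · u_j.

Step by step this gives:
  u_1 = (3, -2, 0, -1)
  u_2 = (13/14, 5/7, -2, 19/14)
  u_3 = (90/101, 77/101, 148/101, 116/101)

Orthogonality check:
  u_2 · u_1 = 0 (should be 0)
  u_3 · u_1 = 0 (should be 0)
  u_3 · u_2 = 0 (should be 0)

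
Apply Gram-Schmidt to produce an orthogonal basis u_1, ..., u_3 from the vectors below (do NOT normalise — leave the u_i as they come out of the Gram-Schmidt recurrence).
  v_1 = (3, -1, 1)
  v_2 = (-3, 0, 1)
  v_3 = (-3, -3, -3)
Orthogonal basis:
  u_1 = (3, -1, 1)
  u_2 = (-9/11, -8/11, 19/11)
  u_3 = (-15/23, -90/23, -45/23)

Apply the Gram-Schmidt recurrence
  u_1 = v_1
  u_i = v_i − Σ_{j<i} ((v_i · u_j) / (u_j · u_j)) · u_j.

Step by step this gives:
  u_1 = (3, -1, 1)
  u_2 = (-9/11, -8/11, 19/11)
  u_3 = (-15/23, -90/23, -45/23)

Orthogonality check:
  u_2 · u_1 = 0 (should be 0)
  u_3 · u_1 = 0 (should be 0)
  u_3 · u_2 = 0 (should be 0)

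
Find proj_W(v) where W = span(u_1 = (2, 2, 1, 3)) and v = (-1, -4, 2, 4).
proj_W(v) = (4/9, 4/9, 2/9, 2/3)

Set up U = [u_1 | ... | u_1] ∈ R^(4×1). The projector onto W = col(U) is P = U (U^T U)^(-1) U^T.
Compute U^T U =
  [18],
and U^T v = (4).
Solve U^T U · c = U^T v for the coefficients: c = (2/9). The projection is proj_W(v) = U c.
Check: (v - proj_W(v)) · u_1 = 0  (should be 0).
Result: proj_W(v) = (4/9, 4/9, 2/9, 2/3).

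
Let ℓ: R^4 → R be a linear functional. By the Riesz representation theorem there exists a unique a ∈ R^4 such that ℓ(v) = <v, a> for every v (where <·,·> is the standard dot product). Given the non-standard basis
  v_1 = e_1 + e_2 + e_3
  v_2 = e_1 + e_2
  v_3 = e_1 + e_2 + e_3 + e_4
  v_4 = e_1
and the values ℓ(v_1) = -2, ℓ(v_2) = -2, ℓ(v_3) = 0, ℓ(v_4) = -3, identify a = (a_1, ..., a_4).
a = (-3, 1, 0, 2)

Write a = (a_1, ..., a_4) in the standard basis. For each basis vector v_i, ℓ(v_i) = <v_i, a> is a linear equation in the a_j's. Collect the n equations into a matrix system V a = ℓ, where row i of V is v_i (expressed in the standard basis). Since V is invertible (lower-triangular with 1s on the diagonal, up to permutation), solve by back-substitution:
  V =
[[1, 1, 1, 0],
 [1, 1, 0, 0],
 [1, 1, 1, 1],
 [1, 0, 0, 0]]
  V a = (-2, -2, 0, -3)
Solving gives a = (-3, 1, 0, 2).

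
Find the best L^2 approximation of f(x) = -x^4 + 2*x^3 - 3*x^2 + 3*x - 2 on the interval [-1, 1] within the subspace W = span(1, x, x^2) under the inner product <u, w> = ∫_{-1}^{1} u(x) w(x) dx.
g(x) = -27*x^2/7 + 21*x/5 - 67/35

The best approximation g ∈ W is the orthogonal projection of f onto W. Writing g = a_0 + a_1 x + a_2 x^2, the coefficients solve the normal equations G · a = b where
  G_{ij} = <φ_i, φ_j> and b_i = <f, φ_i>, with φ_0 = 1, φ_1 = x, φ_2 = x^2.
G =
  [2, 0, 2/3]
  [0, 2/3, 0]
  [2/3, 0, 2/5],
b = (-32/5, 14/5, -296/105).
Solving gives a_0 = -67/35, a_1 = 21/5, a_2 = -27/7, so
  g(x) = -27*x^2/7 + 21*x/5 - 67/35.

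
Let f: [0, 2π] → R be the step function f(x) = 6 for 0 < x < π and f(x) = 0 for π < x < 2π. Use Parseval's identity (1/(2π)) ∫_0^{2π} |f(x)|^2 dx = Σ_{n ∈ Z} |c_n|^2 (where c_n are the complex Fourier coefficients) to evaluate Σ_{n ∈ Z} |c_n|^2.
Σ |c_n|^2 = 18

Parseval equates the L^2 energy of f (normalised by 1/(2π)) with the ℓ^2 sum of its Fourier coefficients: (1/(2π)) ∫_0^{2π} |f|^2 = Σ |c_n|^2.
Compute the left side: (1/(2π)) [∫_0^π 6^2 dx + ∫_π^{2π} 0^2 dx] = (1/(2π)) · (36π + 0π) = (36 + 0)/2 = 18.
So Σ_{n ∈ Z} |c_n|^2 = 18.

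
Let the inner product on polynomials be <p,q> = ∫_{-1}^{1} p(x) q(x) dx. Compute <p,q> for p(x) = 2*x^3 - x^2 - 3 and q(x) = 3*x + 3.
<p,q> = -88/5

Expand the product: p(x)·q(x) = 6*x^4 + 3*x^3 - 3*x^2 - 9*x - 9.
∫_{-1}^{1} of each monomial x^k gives [2/(k+1) if k even, 0 if k odd]. Integrating term-by-term (or equivalently evaluating the antiderivative F(x) = 6*x^5/5 + 3*x^4/4 - x^3 - 9*x^2/2 - 9*x at the endpoints):
  F(1) − F(−1) = -251/20 − (101/20) = -88/5.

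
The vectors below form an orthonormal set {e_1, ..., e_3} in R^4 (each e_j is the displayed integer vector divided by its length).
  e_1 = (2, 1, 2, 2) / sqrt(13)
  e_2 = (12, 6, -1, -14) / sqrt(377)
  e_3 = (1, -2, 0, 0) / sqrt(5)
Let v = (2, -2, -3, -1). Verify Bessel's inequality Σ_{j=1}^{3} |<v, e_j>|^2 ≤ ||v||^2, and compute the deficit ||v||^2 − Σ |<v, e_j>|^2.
Σ |<v, e_j>|^2 = 61/5; ||v||^2 = 18; deficit = 29/5

Write each e_j = u_j / sqrt(<u_j, u_j>) where u_j is the displayed integer vector. Then <v, e_j> = <v, u_j> / sqrt(<u_j, u_j>), so |<v, e_j>|^2 = <v, u_j>^2 / <u_j, u_j>.
Coefficients: <v, e_1> = -6/sqrt(13), <v, e_2> = 29/sqrt(377), <v, e_3> = 6/sqrt(5).
Square and sum: Σ |<v, e_j>|^2 = 61/5.
Compute ||v||^2 = v·v = 18.
Deficit = 18 − 61/5 = 29/5 ≥ 0, confirming Bessel's inequality. (The deficit equals ||v − Σ <v,e_j> e_j||^2, the squared distance from v to span{e_j}.)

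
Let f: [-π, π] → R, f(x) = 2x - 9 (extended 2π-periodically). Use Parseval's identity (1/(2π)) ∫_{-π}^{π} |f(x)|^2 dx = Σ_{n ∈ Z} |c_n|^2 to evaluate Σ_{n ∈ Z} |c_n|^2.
Σ |c_n|^2 = 4π^2/3 + 81

Expand and integrate term by term over [-π, π]:
  ∫ (2x)^2 dx = 4·(2π^3/3); ∫ 2·2·(-9)·x dx = 0 (odd integrand); ∫ (-9)^2 dx = 81·2π.
So (1/(2π)) ∫_{-π}^{π} (2x - 9)^2 dx = 4π^2/3 + 81 = 4π^2/3 + 81.
Parseval ⇒ Σ |c_n|^2 = 4π^2/3 + 81.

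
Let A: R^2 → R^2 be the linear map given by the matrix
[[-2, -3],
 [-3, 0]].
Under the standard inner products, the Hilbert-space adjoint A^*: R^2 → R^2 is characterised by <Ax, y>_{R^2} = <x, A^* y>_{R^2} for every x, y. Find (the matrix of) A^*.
A^* = A^T =
[[-2, -3],
 [-3, 0]]

For real matrices with standard dot products, the defining identity <Ax, y> = <x, A^* y> gives (Ax)^T y = x^T (A^*) y, i.e. x^T A^T y = x^T (A^*) y. Since this holds for all x, y, we must have A^* = A^T. Therefore
A^* =
[[-2, -3],
 [-3, 0]].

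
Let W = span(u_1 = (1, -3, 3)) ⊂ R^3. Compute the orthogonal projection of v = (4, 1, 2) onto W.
proj_W(v) = (7/19, -21/19, 21/19)

Set up U = [u_1 | ... | u_1] ∈ R^(3×1). The projector onto W = col(U) is P = U (U^T U)^(-1) U^T.
Compute U^T U =
  [19],
and U^T v = (7).
Solve U^T U · c = U^T v for the coefficients: c = (7/19). The projection is proj_W(v) = U c.
Check: (v - proj_W(v)) · u_1 = 0  (should be 0).
Result: proj_W(v) = (7/19, -21/19, 21/19).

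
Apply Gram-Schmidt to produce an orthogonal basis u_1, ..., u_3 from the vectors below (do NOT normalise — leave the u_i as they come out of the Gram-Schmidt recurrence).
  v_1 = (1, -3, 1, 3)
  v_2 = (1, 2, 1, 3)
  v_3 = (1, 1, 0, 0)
Orthogonal basis:
  u_1 = (1, -3, 1, 3)
  u_2 = (3/4, 11/4, 3/4, 9/4)
  u_3 = (10/11, 0, -1/11, -3/11)

Apply the Gram-Schmidt recurrence
  u_1 = v_1
  u_i = v_i − Σ_{j<i} ((v_i · u_j) / (u_j · u_j)) · u_j.

Step by step this gives:
  u_1 = (1, -3, 1, 3)
  u_2 = (3/4, 11/4, 3/4, 9/4)
  u_3 = (10/11, 0, -1/11, -3/11)

Orthogonality check:
  u_2 · u_1 = 0 (should be 0)
  u_3 · u_1 = 0 (should be 0)
  u_3 · u_2 = 0 (should be 0)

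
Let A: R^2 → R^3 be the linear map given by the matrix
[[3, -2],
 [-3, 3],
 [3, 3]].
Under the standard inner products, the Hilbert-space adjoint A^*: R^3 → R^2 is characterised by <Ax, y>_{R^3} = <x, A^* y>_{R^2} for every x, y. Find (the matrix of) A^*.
A^* = A^T =
[[3, -3, 3],
 [-2, 3, 3]]

For real matrices with standard dot products, the defining identity <Ax, y> = <x, A^* y> gives (Ax)^T y = x^T (A^*) y, i.e. x^T A^T y = x^T (A^*) y. Since this holds for all x, y, we must have A^* = A^T. Therefore
A^* =
[[3, -3, 3],
 [-2, 3, 3]].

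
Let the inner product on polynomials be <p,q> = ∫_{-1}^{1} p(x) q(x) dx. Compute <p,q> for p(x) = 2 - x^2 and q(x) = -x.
<p,q> = 0

Expand the product: p(x)·q(x) = x^3 - 2*x.
∫_{-1}^{1} of each monomial x^k gives [2/(k+1) if k even, 0 if k odd]. Integrating term-by-term (or equivalently evaluating the antiderivative F(x) = x^4/4 - x^2 at the endpoints):
  F(1) − F(−1) = -3/4 − (-3/4) = 0.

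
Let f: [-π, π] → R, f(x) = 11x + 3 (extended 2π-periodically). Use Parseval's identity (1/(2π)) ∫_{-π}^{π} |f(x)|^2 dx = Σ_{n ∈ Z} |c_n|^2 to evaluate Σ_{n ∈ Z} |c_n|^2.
Σ |c_n|^2 = 121π^2/3 + 9

Expand and integrate term by term over [-π, π]:
  ∫ (11x)^2 dx = 121·(2π^3/3); ∫ 2·11·(3)·x dx = 0 (odd integrand); ∫ 3^2 dx = 9·2π.
So (1/(2π)) ∫_{-π}^{π} (11x + 3)^2 dx = 121π^2/3 + 9 = 121π^2/3 + 9.
Parseval ⇒ Σ |c_n|^2 = 121π^2/3 + 9.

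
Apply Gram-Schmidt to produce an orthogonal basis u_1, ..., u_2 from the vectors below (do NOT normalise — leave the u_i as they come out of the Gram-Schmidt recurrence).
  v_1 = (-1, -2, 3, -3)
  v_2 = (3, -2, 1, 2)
Orthogonal basis:
  u_1 = (-1, -2, 3, -3)
  u_2 = (67/23, -50/23, 29/23, 40/23)

Apply the Gram-Schmidt recurrence
  u_1 = v_1
  u_i = v_i − Σ_{j<i} ((v_i · u_j) / (u_j · u_j)) · u_j.

Step by step this gives:
  u_1 = (-1, -2, 3, -3)
  u_2 = (67/23, -50/23, 29/23, 40/23)

Orthogonality check:
  u_2 · u_1 = 0 (should be 0)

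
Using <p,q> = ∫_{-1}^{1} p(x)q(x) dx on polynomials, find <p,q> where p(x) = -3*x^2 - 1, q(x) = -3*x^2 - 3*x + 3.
<p,q> = -32/5

Expand the product: p(x)·q(x) = 9*x^4 + 9*x^3 - 6*x^2 + 3*x - 3.
∫_{-1}^{1} of each monomial x^k gives [2/(k+1) if k even, 0 if k odd]. Integrating term-by-term (or equivalently evaluating the antiderivative F(x) = 9*x^5/5 + 9*x^4/4 - 2*x^3 + 3*x^2/2 - 3*x at the endpoints):
  F(1) − F(−1) = 11/20 − (139/20) = -32/5.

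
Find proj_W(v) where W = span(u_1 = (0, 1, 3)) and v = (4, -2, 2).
proj_W(v) = (0, 2/5, 6/5)

Set up U = [u_1 | ... | u_1] ∈ R^(3×1). The projector onto W = col(U) is P = U (U^T U)^(-1) U^T.
Compute U^T U =
  [10],
and U^T v = (4).
Solve U^T U · c = U^T v for the coefficients: c = (2/5). The projection is proj_W(v) = U c.
Check: (v - proj_W(v)) · u_1 = 0  (should be 0).
Result: proj_W(v) = (0, 2/5, 6/5).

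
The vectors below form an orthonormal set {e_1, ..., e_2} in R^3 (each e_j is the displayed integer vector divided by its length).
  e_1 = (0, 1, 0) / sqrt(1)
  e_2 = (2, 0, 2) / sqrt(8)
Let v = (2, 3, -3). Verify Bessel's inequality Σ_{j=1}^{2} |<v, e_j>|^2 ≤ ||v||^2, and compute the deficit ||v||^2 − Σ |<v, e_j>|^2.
Σ |<v, e_j>|^2 = 19/2; ||v||^2 = 22; deficit = 25/2

Write each e_j = u_j / sqrt(<u_j, u_j>) where u_j is the displayed integer vector. Then <v, e_j> = <v, u_j> / sqrt(<u_j, u_j>), so |<v, e_j>|^2 = <v, u_j>^2 / <u_j, u_j>.
Coefficients: <v, e_1> = 3/sqrt(1), <v, e_2> = -2/sqrt(8).
Square and sum: Σ |<v, e_j>|^2 = 19/2.
Compute ||v||^2 = v·v = 22.
Deficit = 22 − 19/2 = 25/2 ≥ 0, confirming Bessel's inequality. (The deficit equals ||v − Σ <v,e_j> e_j||^2, the squared distance from v to span{e_j}.)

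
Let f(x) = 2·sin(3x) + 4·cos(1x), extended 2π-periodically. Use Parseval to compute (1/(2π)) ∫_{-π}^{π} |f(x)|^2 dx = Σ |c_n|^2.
Σ |c_n|^2 = 10

Expand |f|^2 and use orthogonality of {sin(nx), cos(mx)} on [-π, π]:
  ∫_{-π}^{π} sin(nx)^2 dx = π, ∫ cos(mx)^2 dx = π, and cross terms integrate to 0.
So ∫_{-π}^{π} f(x)^2 dx = 2^2 · π + 4^2 · π = (4 + 16)π.
Divide by 2π: (4 + 16)/2 = 10.
By Parseval, this equals Σ |c_n|^2.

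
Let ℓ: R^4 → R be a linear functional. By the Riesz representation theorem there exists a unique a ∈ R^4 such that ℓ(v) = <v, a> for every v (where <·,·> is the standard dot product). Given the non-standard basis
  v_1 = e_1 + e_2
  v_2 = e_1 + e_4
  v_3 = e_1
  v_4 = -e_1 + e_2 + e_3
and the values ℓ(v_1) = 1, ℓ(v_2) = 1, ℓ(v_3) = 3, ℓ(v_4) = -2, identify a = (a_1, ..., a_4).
a = (3, -2, 3, -2)

Write a = (a_1, ..., a_4) in the standard basis. For each basis vector v_i, ℓ(v_i) = <v_i, a> is a linear equation in the a_j's. Collect the n equations into a matrix system V a = ℓ, where row i of V is v_i (expressed in the standard basis). Since V is invertible (lower-triangular with 1s on the diagonal, up to permutation), solve by back-substitution:
  V =
[[1, 1, 0, 0],
 [1, 0, 0, 1],
 [1, 0, 0, 0],
 [-1, 1, 1, 0]]
  V a = (1, 1, 3, -2)
Solving gives a = (3, -2, 3, -2).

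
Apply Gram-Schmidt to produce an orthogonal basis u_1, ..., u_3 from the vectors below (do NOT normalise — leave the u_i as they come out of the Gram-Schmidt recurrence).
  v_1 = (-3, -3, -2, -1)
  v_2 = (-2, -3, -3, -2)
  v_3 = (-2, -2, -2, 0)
Orthogonal basis:
  u_1 = (-3, -3, -2, -1)
  u_2 = (1, 0, -1, -1)
  u_3 = (2/23, 2/23, -14/23, 16/23)

Apply the Gram-Schmidt recurrence
  u_1 = v_1
  u_i = v_i − Σ_{j<i} ((v_i · u_j) / (u_j · u_j)) · u_j.

Step by step this gives:
  u_1 = (-3, -3, -2, -1)
  u_2 = (1, 0, -1, -1)
  u_3 = (2/23, 2/23, -14/23, 16/23)

Orthogonality check:
  u_2 · u_1 = 0 (should be 0)
  u_3 · u_1 = 0 (should be 0)
  u_3 · u_2 = 0 (should be 0)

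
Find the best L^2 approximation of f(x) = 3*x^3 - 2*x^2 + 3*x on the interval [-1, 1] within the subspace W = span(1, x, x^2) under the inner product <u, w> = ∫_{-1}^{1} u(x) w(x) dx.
g(x) = -2*x^2 + 24*x/5

The best approximation g ∈ W is the orthogonal projection of f onto W. Writing g = a_0 + a_1 x + a_2 x^2, the coefficients solve the normal equations G · a = b where
  G_{ij} = <φ_i, φ_j> and b_i = <f, φ_i>, with φ_0 = 1, φ_1 = x, φ_2 = x^2.
G =
  [2, 0, 2/3]
  [0, 2/3, 0]
  [2/3, 0, 2/5],
b = (-4/3, 16/5, -4/5).
Solving gives a_0 = 0, a_1 = 24/5, a_2 = -2, so
  g(x) = -2*x^2 + 24*x/5.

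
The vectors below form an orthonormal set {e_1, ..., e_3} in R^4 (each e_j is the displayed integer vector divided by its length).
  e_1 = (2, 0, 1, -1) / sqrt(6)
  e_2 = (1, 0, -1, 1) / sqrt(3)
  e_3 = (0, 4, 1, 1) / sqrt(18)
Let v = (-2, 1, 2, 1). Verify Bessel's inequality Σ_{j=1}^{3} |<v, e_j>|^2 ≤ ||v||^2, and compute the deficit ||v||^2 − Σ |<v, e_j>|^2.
Σ |<v, e_j>|^2 = 65/9; ||v||^2 = 10; deficit = 25/9

Write each e_j = u_j / sqrt(<u_j, u_j>) where u_j is the displayed integer vector. Then <v, e_j> = <v, u_j> / sqrt(<u_j, u_j>), so |<v, e_j>|^2 = <v, u_j>^2 / <u_j, u_j>.
Coefficients: <v, e_1> = -3/sqrt(6), <v, e_2> = -3/sqrt(3), <v, e_3> = 7/sqrt(18).
Square and sum: Σ |<v, e_j>|^2 = 65/9.
Compute ||v||^2 = v·v = 10.
Deficit = 10 − 65/9 = 25/9 ≥ 0, confirming Bessel's inequality. (The deficit equals ||v − Σ <v,e_j> e_j||^2, the squared distance from v to span{e_j}.)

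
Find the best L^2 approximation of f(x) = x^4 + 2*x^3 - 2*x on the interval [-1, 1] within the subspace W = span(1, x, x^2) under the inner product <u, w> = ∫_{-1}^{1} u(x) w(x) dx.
g(x) = 6*x^2/7 - 4*x/5 - 3/35

The best approximation g ∈ W is the orthogonal projection of f onto W. Writing g = a_0 + a_1 x + a_2 x^2, the coefficients solve the normal equations G · a = b where
  G_{ij} = <φ_i, φ_j> and b_i = <f, φ_i>, with φ_0 = 1, φ_1 = x, φ_2 = x^2.
G =
  [2, 0, 2/3]
  [0, 2/3, 0]
  [2/3, 0, 2/5],
b = (2/5, -8/15, 2/7).
Solving gives a_0 = -3/35, a_1 = -4/5, a_2 = 6/7, so
  g(x) = 6*x^2/7 - 4*x/5 - 3/35.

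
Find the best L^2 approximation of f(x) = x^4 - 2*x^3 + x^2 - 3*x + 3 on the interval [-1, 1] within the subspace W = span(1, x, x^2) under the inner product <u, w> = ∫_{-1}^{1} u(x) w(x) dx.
g(x) = 13*x^2/7 - 21*x/5 + 102/35

The best approximation g ∈ W is the orthogonal projection of f onto W. Writing g = a_0 + a_1 x + a_2 x^2, the coefficients solve the normal equations G · a = b where
  G_{ij} = <φ_i, φ_j> and b_i = <f, φ_i>, with φ_0 = 1, φ_1 = x, φ_2 = x^2.
G =
  [2, 0, 2/3]
  [0, 2/3, 0]
  [2/3, 0, 2/5],
b = (106/15, -14/5, 94/35).
Solving gives a_0 = 102/35, a_1 = -21/5, a_2 = 13/7, so
  g(x) = 13*x^2/7 - 21*x/5 + 102/35.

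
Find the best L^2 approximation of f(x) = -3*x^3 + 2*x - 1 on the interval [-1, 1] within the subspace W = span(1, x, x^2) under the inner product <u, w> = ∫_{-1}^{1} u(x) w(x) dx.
g(x) = x/5 - 1

The best approximation g ∈ W is the orthogonal projection of f onto W. Writing g = a_0 + a_1 x + a_2 x^2, the coefficients solve the normal equations G · a = b where
  G_{ij} = <φ_i, φ_j> and b_i = <f, φ_i>, with φ_0 = 1, φ_1 = x, φ_2 = x^2.
G =
  [2, 0, 2/3]
  [0, 2/3, 0]
  [2/3, 0, 2/5],
b = (-2, 2/15, -2/3).
Solving gives a_0 = -1, a_1 = 1/5, a_2 = 0, so
  g(x) = x/5 - 1.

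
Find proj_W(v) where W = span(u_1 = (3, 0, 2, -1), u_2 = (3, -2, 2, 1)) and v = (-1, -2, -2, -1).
proj_W(v) = (-11/9, -8/27, -22/27, 19/27)

Set up U = [u_1 | ... | u_2] ∈ R^(4×2). The projector onto W = col(U) is P = U (U^T U)^(-1) U^T.
Compute U^T U =
  [14, 12]
  [12, 18],
and U^T v = (-6, -4).
Solve U^T U · c = U^T v for the coefficients: c = (-5/9, 4/27). The projection is proj_W(v) = U c.
Check: (v - proj_W(v)) · u_1 = 0  (should be 0).
Check: (v - proj_W(v)) · u_2 = 0  (should be 0).
Result: proj_W(v) = (-11/9, -8/27, -22/27, 19/27).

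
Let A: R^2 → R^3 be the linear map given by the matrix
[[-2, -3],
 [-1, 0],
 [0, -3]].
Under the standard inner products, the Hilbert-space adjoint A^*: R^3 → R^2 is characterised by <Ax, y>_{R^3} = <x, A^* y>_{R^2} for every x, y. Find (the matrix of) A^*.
A^* = A^T =
[[-2, -1, 0],
 [-3, 0, -3]]

For real matrices with standard dot products, the defining identity <Ax, y> = <x, A^* y> gives (Ax)^T y = x^T (A^*) y, i.e. x^T A^T y = x^T (A^*) y. Since this holds for all x, y, we must have A^* = A^T. Therefore
A^* =
[[-2, -1, 0],
 [-3, 0, -3]].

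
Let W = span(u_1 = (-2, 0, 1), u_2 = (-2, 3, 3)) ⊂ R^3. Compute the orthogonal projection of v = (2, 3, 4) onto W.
proj_W(v) = (68/61, 255/61, 136/61)

Set up U = [u_1 | ... | u_2] ∈ R^(3×2). The projector onto W = col(U) is P = U (U^T U)^(-1) U^T.
Compute U^T U =
  [5, 7]
  [7, 22],
and U^T v = (0, 17).
Solve U^T U · c = U^T v for the coefficients: c = (-119/61, 85/61). The projection is proj_W(v) = U c.
Check: (v - proj_W(v)) · u_1 = 0  (should be 0).
Check: (v - proj_W(v)) · u_2 = 0  (should be 0).
Result: proj_W(v) = (68/61, 255/61, 136/61).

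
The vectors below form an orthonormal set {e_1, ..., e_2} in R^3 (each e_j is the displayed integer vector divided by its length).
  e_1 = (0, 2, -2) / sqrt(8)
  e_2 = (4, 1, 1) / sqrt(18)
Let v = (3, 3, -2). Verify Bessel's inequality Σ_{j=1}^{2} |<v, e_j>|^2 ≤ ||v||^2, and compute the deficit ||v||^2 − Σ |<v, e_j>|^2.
Σ |<v, e_j>|^2 = 197/9; ||v||^2 = 22; deficit = 1/9

Write each e_j = u_j / sqrt(<u_j, u_j>) where u_j is the displayed integer vector. Then <v, e_j> = <v, u_j> / sqrt(<u_j, u_j>), so |<v, e_j>|^2 = <v, u_j>^2 / <u_j, u_j>.
Coefficients: <v, e_1> = 10/sqrt(8), <v, e_2> = 13/sqrt(18).
Square and sum: Σ |<v, e_j>|^2 = 197/9.
Compute ||v||^2 = v·v = 22.
Deficit = 22 − 197/9 = 1/9 ≥ 0, confirming Bessel's inequality. (The deficit equals ||v − Σ <v,e_j> e_j||^2, the squared distance from v to span{e_j}.)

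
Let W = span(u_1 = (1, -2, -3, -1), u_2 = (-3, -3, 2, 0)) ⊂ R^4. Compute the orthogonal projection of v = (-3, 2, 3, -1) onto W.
proj_W(v) = (-191/107, 112/107, 363/107, 101/107)

Set up U = [u_1 | ... | u_2] ∈ R^(4×2). The projector onto W = col(U) is P = U (U^T U)^(-1) U^T.
Compute U^T U =
  [15, -3]
  [-3, 22],
and U^T v = (-15, 9).
Solve U^T U · c = U^T v for the coefficients: c = (-101/107, 30/107). The projection is proj_W(v) = U c.
Check: (v - proj_W(v)) · u_1 = 0  (should be 0).
Check: (v - proj_W(v)) · u_2 = 0  (should be 0).
Result: proj_W(v) = (-191/107, 112/107, 363/107, 101/107).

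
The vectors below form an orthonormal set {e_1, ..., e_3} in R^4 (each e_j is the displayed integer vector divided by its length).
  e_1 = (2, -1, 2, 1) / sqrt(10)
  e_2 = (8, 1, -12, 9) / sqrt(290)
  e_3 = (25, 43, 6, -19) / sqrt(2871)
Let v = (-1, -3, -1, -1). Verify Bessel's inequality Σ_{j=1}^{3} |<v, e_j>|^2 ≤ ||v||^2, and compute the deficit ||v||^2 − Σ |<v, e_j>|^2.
Σ |<v, e_j>|^2 = 83/11; ||v||^2 = 12; deficit = 49/11

Write each e_j = u_j / sqrt(<u_j, u_j>) where u_j is the displayed integer vector. Then <v, e_j> = <v, u_j> / sqrt(<u_j, u_j>), so |<v, e_j>|^2 = <v, u_j>^2 / <u_j, u_j>.
Coefficients: <v, e_1> = -2/sqrt(10), <v, e_2> = -8/sqrt(290), <v, e_3> = -141/sqrt(2871).
Square and sum: Σ |<v, e_j>|^2 = 83/11.
Compute ||v||^2 = v·v = 12.
Deficit = 12 − 83/11 = 49/11 ≥ 0, confirming Bessel's inequality. (The deficit equals ||v − Σ <v,e_j> e_j||^2, the squared distance from v to span{e_j}.)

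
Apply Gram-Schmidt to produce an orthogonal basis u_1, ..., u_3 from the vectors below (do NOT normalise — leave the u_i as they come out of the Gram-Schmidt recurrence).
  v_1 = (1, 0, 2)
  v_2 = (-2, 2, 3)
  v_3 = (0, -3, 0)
Orthogonal basis:
  u_1 = (1, 0, 2)
  u_2 = (-14/5, 2, 7/5)
  u_3 = (-28/23, -49/23, 14/23)

Apply the Gram-Schmidt recurrence
  u_1 = v_1
  u_i = v_i − Σ_{j<i} ((v_i · u_j) / (u_j · u_j)) · u_j.

Step by step this gives:
  u_1 = (1, 0, 2)
  u_2 = (-14/5, 2, 7/5)
  u_3 = (-28/23, -49/23, 14/23)

Orthogonality check:
  u_2 · u_1 = 0 (should be 0)
  u_3 · u_1 = 0 (should be 0)
  u_3 · u_2 = 0 (should be 0)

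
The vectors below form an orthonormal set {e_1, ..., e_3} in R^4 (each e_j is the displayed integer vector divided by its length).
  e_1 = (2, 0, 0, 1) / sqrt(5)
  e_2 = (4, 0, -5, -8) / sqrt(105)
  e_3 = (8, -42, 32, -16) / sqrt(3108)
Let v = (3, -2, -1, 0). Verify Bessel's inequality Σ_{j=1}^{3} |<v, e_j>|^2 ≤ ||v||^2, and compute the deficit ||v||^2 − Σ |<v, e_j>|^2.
Σ |<v, e_j>|^2 = 437/37; ||v||^2 = 14; deficit = 81/37

Write each e_j = u_j / sqrt(<u_j, u_j>) where u_j is the displayed integer vector. Then <v, e_j> = <v, u_j> / sqrt(<u_j, u_j>), so |<v, e_j>|^2 = <v, u_j>^2 / <u_j, u_j>.
Coefficients: <v, e_1> = 6/sqrt(5), <v, e_2> = 17/sqrt(105), <v, e_3> = 76/sqrt(3108).
Square and sum: Σ |<v, e_j>|^2 = 437/37.
Compute ||v||^2 = v·v = 14.
Deficit = 14 − 437/37 = 81/37 ≥ 0, confirming Bessel's inequality. (The deficit equals ||v − Σ <v,e_j> e_j||^2, the squared distance from v to span{e_j}.)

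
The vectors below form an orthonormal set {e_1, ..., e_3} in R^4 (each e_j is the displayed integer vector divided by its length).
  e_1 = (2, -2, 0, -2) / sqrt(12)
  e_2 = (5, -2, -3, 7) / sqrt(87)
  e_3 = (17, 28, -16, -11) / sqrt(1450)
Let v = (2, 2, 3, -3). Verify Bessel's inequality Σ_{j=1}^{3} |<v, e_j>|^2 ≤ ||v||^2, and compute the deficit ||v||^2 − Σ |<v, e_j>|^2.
Σ |<v, e_j>|^2 = 27/2; ||v||^2 = 26; deficit = 25/2

Write each e_j = u_j / sqrt(<u_j, u_j>) where u_j is the displayed integer vector. Then <v, e_j> = <v, u_j> / sqrt(<u_j, u_j>), so |<v, e_j>|^2 = <v, u_j>^2 / <u_j, u_j>.
Coefficients: <v, e_1> = 6/sqrt(12), <v, e_2> = -24/sqrt(87), <v, e_3> = 75/sqrt(1450).
Square and sum: Σ |<v, e_j>|^2 = 27/2.
Compute ||v||^2 = v·v = 26.
Deficit = 26 − 27/2 = 25/2 ≥ 0, confirming Bessel's inequality. (The deficit equals ||v − Σ <v,e_j> e_j||^2, the squared distance from v to span{e_j}.)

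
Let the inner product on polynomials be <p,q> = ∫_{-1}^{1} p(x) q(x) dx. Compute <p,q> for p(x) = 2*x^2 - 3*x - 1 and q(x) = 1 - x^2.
<p,q> = -4/5

Expand the product: p(x)·q(x) = -2*x^4 + 3*x^3 + 3*x^2 - 3*x - 1.
∫_{-1}^{1} of each monomial x^k gives [2/(k+1) if k even, 0 if k odd]. Integrating term-by-term (or equivalently evaluating the antiderivative F(x) = -2*x^5/5 + 3*x^4/4 + x^3 - 3*x^2/2 - x at the endpoints):
  F(1) − F(−1) = -23/20 − (-7/20) = -4/5.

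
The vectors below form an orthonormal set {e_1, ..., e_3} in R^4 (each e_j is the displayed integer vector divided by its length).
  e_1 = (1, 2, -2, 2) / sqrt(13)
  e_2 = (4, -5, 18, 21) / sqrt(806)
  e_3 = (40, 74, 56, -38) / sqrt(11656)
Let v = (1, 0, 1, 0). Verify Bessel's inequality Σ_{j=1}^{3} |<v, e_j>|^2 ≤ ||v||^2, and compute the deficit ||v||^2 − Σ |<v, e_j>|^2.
Σ |<v, e_j>|^2 = 69/47; ||v||^2 = 2; deficit = 25/47

Write each e_j = u_j / sqrt(<u_j, u_j>) where u_j is the displayed integer vector. Then <v, e_j> = <v, u_j> / sqrt(<u_j, u_j>), so |<v, e_j>|^2 = <v, u_j>^2 / <u_j, u_j>.
Coefficients: <v, e_1> = -1/sqrt(13), <v, e_2> = 22/sqrt(806), <v, e_3> = 96/sqrt(11656).
Square and sum: Σ |<v, e_j>|^2 = 69/47.
Compute ||v||^2 = v·v = 2.
Deficit = 2 − 69/47 = 25/47 ≥ 0, confirming Bessel's inequality. (The deficit equals ||v − Σ <v,e_j> e_j||^2, the squared distance from v to span{e_j}.)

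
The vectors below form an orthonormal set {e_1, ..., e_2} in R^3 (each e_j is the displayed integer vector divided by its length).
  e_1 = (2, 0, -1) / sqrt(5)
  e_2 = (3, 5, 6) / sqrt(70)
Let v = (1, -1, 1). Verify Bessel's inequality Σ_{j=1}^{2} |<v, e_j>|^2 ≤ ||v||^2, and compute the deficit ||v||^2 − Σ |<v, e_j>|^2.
Σ |<v, e_j>|^2 = 3/7; ||v||^2 = 3; deficit = 18/7

Write each e_j = u_j / sqrt(<u_j, u_j>) where u_j is the displayed integer vector. Then <v, e_j> = <v, u_j> / sqrt(<u_j, u_j>), so |<v, e_j>|^2 = <v, u_j>^2 / <u_j, u_j>.
Coefficients: <v, e_1> = 1/sqrt(5), <v, e_2> = 4/sqrt(70).
Square and sum: Σ |<v, e_j>|^2 = 3/7.
Compute ||v||^2 = v·v = 3.
Deficit = 3 − 3/7 = 18/7 ≥ 0, confirming Bessel's inequality. (The deficit equals ||v − Σ <v,e_j> e_j||^2, the squared distance from v to span{e_j}.)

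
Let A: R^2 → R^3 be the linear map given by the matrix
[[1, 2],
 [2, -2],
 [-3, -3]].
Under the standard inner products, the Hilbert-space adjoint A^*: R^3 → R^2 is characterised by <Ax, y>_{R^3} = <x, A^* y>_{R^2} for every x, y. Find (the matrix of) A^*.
A^* = A^T =
[[1, 2, -3],
 [2, -2, -3]]

For real matrices with standard dot products, the defining identity <Ax, y> = <x, A^* y> gives (Ax)^T y = x^T (A^*) y, i.e. x^T A^T y = x^T (A^*) y. Since this holds for all x, y, we must have A^* = A^T. Therefore
A^* =
[[1, 2, -3],
 [2, -2, -3]].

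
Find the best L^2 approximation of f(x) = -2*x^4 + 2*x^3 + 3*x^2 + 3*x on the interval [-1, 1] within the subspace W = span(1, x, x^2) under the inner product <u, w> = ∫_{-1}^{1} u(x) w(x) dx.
g(x) = 9*x^2/7 + 21*x/5 + 6/35

The best approximation g ∈ W is the orthogonal projection of f onto W. Writing g = a_0 + a_1 x + a_2 x^2, the coefficients solve the normal equations G · a = b where
  G_{ij} = <φ_i, φ_j> and b_i = <f, φ_i>, with φ_0 = 1, φ_1 = x, φ_2 = x^2.
G =
  [2, 0, 2/3]
  [0, 2/3, 0]
  [2/3, 0, 2/5],
b = (6/5, 14/5, 22/35).
Solving gives a_0 = 6/35, a_1 = 21/5, a_2 = 9/7, so
  g(x) = 9*x^2/7 + 21*x/5 + 6/35.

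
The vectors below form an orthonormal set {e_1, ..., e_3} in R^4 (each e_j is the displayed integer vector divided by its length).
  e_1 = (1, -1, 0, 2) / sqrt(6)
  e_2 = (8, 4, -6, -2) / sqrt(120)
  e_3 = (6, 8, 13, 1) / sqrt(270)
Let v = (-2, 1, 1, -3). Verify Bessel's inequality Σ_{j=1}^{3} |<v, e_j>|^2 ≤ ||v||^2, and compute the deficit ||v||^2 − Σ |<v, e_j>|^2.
Σ |<v, e_j>|^2 = 89/6; ||v||^2 = 15; deficit = 1/6

Write each e_j = u_j / sqrt(<u_j, u_j>) where u_j is the displayed integer vector. Then <v, e_j> = <v, u_j> / sqrt(<u_j, u_j>), so |<v, e_j>|^2 = <v, u_j>^2 / <u_j, u_j>.
Coefficients: <v, e_1> = -9/sqrt(6), <v, e_2> = -12/sqrt(120), <v, e_3> = 6/sqrt(270).
Square and sum: Σ |<v, e_j>|^2 = 89/6.
Compute ||v||^2 = v·v = 15.
Deficit = 15 − 89/6 = 1/6 ≥ 0, confirming Bessel's inequality. (The deficit equals ||v − Σ <v,e_j> e_j||^2, the squared distance from v to span{e_j}.)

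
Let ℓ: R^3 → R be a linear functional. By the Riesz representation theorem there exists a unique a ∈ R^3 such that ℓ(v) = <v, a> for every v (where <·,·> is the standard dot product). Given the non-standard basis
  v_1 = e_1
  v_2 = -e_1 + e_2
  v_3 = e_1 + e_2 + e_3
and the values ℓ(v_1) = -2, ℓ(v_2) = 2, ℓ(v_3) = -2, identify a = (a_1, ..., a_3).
a = (-2, 0, 0)

Write a = (a_1, ..., a_3) in the standard basis. For each basis vector v_i, ℓ(v_i) = <v_i, a> is a linear equation in the a_j's. Collect the n equations into a matrix system V a = ℓ, where row i of V is v_i (expressed in the standard basis). Since V is invertible (lower-triangular with 1s on the diagonal, up to permutation), solve by back-substitution:
  V =
[[1, 0, 0],
 [-1, 1, 0],
 [1, 1, 1]]
  V a = (-2, 2, -2)
Solving gives a = (-2, 0, 0).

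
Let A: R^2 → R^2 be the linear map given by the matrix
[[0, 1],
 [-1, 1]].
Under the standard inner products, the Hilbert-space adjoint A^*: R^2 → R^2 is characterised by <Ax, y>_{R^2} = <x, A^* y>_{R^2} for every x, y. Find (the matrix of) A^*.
A^* = A^T =
[[0, -1],
 [1, 1]]

For real matrices with standard dot products, the defining identity <Ax, y> = <x, A^* y> gives (Ax)^T y = x^T (A^*) y, i.e. x^T A^T y = x^T (A^*) y. Since this holds for all x, y, we must have A^* = A^T. Therefore
A^* =
[[0, -1],
 [1, 1]].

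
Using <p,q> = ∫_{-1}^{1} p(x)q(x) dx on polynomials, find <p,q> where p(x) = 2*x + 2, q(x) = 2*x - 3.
<p,q> = -28/3

Expand the product: p(x)·q(x) = 4*x^2 - 2*x - 6.
∫_{-1}^{1} of each monomial x^k gives [2/(k+1) if k even, 0 if k odd]. Integrating term-by-term (or equivalently evaluating the antiderivative F(x) = 4*x^3/3 - x^2 - 6*x at the endpoints):
  F(1) − F(−1) = -17/3 − (11/3) = -28/3.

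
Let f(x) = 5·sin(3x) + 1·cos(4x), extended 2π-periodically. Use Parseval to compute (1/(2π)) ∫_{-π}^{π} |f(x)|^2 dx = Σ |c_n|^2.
Σ |c_n|^2 = 13

Expand |f|^2 and use orthogonality of {sin(nx), cos(mx)} on [-π, π]:
  ∫_{-π}^{π} sin(nx)^2 dx = π, ∫ cos(mx)^2 dx = π, and cross terms integrate to 0.
So ∫_{-π}^{π} f(x)^2 dx = 5^2 · π + 1^2 · π = (25 + 1)π.
Divide by 2π: (25 + 1)/2 = 13.
By Parseval, this equals Σ |c_n|^2.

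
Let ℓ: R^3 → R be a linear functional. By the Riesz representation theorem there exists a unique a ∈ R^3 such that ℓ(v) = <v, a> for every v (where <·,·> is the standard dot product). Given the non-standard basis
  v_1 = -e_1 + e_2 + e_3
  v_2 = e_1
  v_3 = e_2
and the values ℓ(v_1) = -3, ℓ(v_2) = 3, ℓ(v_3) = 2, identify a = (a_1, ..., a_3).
a = (3, 2, -2)

Write a = (a_1, ..., a_3) in the standard basis. For each basis vector v_i, ℓ(v_i) = <v_i, a> is a linear equation in the a_j's. Collect the n equations into a matrix system V a = ℓ, where row i of V is v_i (expressed in the standard basis). Since V is invertible (lower-triangular with 1s on the diagonal, up to permutation), solve by back-substitution:
  V =
[[-1, 1, 1],
 [1, 0, 0],
 [0, 1, 0]]
  V a = (-3, 3, 2)
Solving gives a = (3, 2, -2).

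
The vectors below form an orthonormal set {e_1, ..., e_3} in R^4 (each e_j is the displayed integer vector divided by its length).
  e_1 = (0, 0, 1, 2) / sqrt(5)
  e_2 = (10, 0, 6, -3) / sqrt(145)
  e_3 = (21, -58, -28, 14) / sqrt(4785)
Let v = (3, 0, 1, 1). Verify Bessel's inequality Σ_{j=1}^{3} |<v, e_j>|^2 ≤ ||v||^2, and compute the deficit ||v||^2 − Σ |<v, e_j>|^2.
Σ |<v, e_j>|^2 = 1619/165; ||v||^2 = 11; deficit = 196/165

Write each e_j = u_j / sqrt(<u_j, u_j>) where u_j is the displayed integer vector. Then <v, e_j> = <v, u_j> / sqrt(<u_j, u_j>), so |<v, e_j>|^2 = <v, u_j>^2 / <u_j, u_j>.
Coefficients: <v, e_1> = 3/sqrt(5), <v, e_2> = 33/sqrt(145), <v, e_3> = 49/sqrt(4785).
Square and sum: Σ |<v, e_j>|^2 = 1619/165.
Compute ||v||^2 = v·v = 11.
Deficit = 11 − 1619/165 = 196/165 ≥ 0, confirming Bessel's inequality. (The deficit equals ||v − Σ <v,e_j> e_j||^2, the squared distance from v to span{e_j}.)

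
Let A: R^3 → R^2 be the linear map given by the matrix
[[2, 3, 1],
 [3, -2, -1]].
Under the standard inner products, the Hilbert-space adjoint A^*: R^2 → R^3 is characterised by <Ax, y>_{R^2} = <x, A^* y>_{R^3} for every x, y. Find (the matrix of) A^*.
A^* = A^T =
[[2, 3],
 [3, -2],
 [1, -1]]

For real matrices with standard dot products, the defining identity <Ax, y> = <x, A^* y> gives (Ax)^T y = x^T (A^*) y, i.e. x^T A^T y = x^T (A^*) y. Since this holds for all x, y, we must have A^* = A^T. Therefore
A^* =
[[2, 3],
 [3, -2],
 [1, -1]].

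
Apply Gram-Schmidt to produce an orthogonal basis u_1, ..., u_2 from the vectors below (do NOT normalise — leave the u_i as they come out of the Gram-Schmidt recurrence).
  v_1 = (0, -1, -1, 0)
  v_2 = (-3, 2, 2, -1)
Orthogonal basis:
  u_1 = (0, -1, -1, 0)
  u_2 = (-3, 0, 0, -1)

Apply the Gram-Schmidt recurrence
  u_1 = v_1
  u_i = v_i − Σ_{j<i} ((v_i · u_j) / (u_j · u_j)) · u_j.

Step by step this gives:
  u_1 = (0, -1, -1, 0)
  u_2 = (-3, 0, 0, -1)

Orthogonality check:
  u_2 · u_1 = 0 (should be 0)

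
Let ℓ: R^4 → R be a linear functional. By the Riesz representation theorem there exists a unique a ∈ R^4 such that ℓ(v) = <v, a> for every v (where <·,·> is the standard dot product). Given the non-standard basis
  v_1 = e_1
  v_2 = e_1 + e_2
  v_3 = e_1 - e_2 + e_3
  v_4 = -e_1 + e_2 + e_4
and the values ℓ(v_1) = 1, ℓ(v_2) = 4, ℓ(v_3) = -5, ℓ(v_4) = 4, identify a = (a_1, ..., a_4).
a = (1, 3, -3, 2)

Write a = (a_1, ..., a_4) in the standard basis. For each basis vector v_i, ℓ(v_i) = <v_i, a> is a linear equation in the a_j's. Collect the n equations into a matrix system V a = ℓ, where row i of V is v_i (expressed in the standard basis). Since V is invertible (lower-triangular with 1s on the diagonal, up to permutation), solve by back-substitution:
  V =
[[1, 0, 0, 0],
 [1, 1, 0, 0],
 [1, -1, 1, 0],
 [-1, 1, 0, 1]]
  V a = (1, 4, -5, 4)
Solving gives a = (1, 3, -3, 2).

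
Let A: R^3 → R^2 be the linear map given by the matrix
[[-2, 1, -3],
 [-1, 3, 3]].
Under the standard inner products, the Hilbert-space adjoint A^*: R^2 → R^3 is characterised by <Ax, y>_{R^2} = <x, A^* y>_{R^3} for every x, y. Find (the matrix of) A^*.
A^* = A^T =
[[-2, -1],
 [1, 3],
 [-3, 3]]

For real matrices with standard dot products, the defining identity <Ax, y> = <x, A^* y> gives (Ax)^T y = x^T (A^*) y, i.e. x^T A^T y = x^T (A^*) y. Since this holds for all x, y, we must have A^* = A^T. Therefore
A^* =
[[-2, -1],
 [1, 3],
 [-3, 3]].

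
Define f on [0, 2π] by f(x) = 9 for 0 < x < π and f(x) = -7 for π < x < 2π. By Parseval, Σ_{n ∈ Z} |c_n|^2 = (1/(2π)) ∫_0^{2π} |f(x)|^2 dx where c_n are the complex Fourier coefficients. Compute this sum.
Σ |c_n|^2 = 65

Parseval equates the L^2 energy of f (normalised by 1/(2π)) with the ℓ^2 sum of its Fourier coefficients: (1/(2π)) ∫_0^{2π} |f|^2 = Σ |c_n|^2.
Compute the left side: (1/(2π)) [∫_0^π 9^2 dx + ∫_π^{2π} (-7)^2 dx] = (1/(2π)) · (81π + 49π) = (81 + 49)/2 = 65.
So Σ_{n ∈ Z} |c_n|^2 = 65.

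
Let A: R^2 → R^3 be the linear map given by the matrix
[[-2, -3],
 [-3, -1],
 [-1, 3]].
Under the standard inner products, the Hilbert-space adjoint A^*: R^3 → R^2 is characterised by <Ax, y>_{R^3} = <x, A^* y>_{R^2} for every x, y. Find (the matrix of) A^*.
A^* = A^T =
[[-2, -3, -1],
 [-3, -1, 3]]

For real matrices with standard dot products, the defining identity <Ax, y> = <x, A^* y> gives (Ax)^T y = x^T (A^*) y, i.e. x^T A^T y = x^T (A^*) y. Since this holds for all x, y, we must have A^* = A^T. Therefore
A^* =
[[-2, -3, -1],
 [-3, -1, 3]].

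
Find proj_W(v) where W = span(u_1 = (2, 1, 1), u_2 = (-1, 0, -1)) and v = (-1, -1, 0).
proj_W(v) = (-1, -1, 0)

Set up U = [u_1 | ... | u_2] ∈ R^(3×2). The projector onto W = col(U) is P = U (U^T U)^(-1) U^T.
Compute U^T U =
  [6, -3]
  [-3, 2],
and U^T v = (-3, 1).
Solve U^T U · c = U^T v for the coefficients: c = (-1, -1). The projection is proj_W(v) = U c.
Check: (v - proj_W(v)) · u_1 = 0  (should be 0).
Check: (v - proj_W(v)) · u_2 = 0  (should be 0).
Result: proj_W(v) = (-1, -1, 0).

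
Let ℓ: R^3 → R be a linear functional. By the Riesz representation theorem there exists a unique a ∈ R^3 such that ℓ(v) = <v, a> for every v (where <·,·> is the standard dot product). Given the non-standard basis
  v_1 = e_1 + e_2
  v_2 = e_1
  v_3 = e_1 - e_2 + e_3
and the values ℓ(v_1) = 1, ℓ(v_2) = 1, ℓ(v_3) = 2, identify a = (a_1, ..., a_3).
a = (1, 0, 1)

Write a = (a_1, ..., a_3) in the standard basis. For each basis vector v_i, ℓ(v_i) = <v_i, a> is a linear equation in the a_j's. Collect the n equations into a matrix system V a = ℓ, where row i of V is v_i (expressed in the standard basis). Since V is invertible (lower-triangular with 1s on the diagonal, up to permutation), solve by back-substitution:
  V =
[[1, 1, 0],
 [1, 0, 0],
 [1, -1, 1]]
  V a = (1, 1, 2)
Solving gives a = (1, 0, 1).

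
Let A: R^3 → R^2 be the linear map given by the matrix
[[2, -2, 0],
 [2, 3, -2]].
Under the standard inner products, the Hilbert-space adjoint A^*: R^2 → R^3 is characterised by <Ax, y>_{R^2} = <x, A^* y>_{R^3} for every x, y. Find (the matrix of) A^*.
A^* = A^T =
[[2, 2],
 [-2, 3],
 [0, -2]]

For real matrices with standard dot products, the defining identity <Ax, y> = <x, A^* y> gives (Ax)^T y = x^T (A^*) y, i.e. x^T A^T y = x^T (A^*) y. Since this holds for all x, y, we must have A^* = A^T. Therefore
A^* =
[[2, 2],
 [-2, 3],
 [0, -2]].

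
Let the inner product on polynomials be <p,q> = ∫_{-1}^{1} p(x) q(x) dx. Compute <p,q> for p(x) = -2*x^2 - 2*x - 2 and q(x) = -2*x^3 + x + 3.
<p,q> = -236/15

Expand the product: p(x)·q(x) = 4*x^5 + 4*x^4 + 2*x^3 - 8*x^2 - 8*x - 6.
∫_{-1}^{1} of each monomial x^k gives [2/(k+1) if k even, 0 if k odd]. Integrating term-by-term (or equivalently evaluating the antiderivative F(x) = 2*x^6/3 + 4*x^5/5 + x^4/2 - 8*x^3/3 - 4*x^2 - 6*x at the endpoints):
  F(1) − F(−1) = -107/10 − (151/30) = -236/15.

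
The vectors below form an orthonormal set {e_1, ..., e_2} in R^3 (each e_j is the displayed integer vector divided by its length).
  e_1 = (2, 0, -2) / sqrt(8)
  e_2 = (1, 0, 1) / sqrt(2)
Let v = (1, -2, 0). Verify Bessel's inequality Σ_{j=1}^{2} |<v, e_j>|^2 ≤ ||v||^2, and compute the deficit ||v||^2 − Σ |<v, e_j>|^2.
Σ |<v, e_j>|^2 = 1; ||v||^2 = 5; deficit = 4

Write each e_j = u_j / sqrt(<u_j, u_j>) where u_j is the displayed integer vector. Then <v, e_j> = <v, u_j> / sqrt(<u_j, u_j>), so |<v, e_j>|^2 = <v, u_j>^2 / <u_j, u_j>.
Coefficients: <v, e_1> = 2/sqrt(8), <v, e_2> = 1/sqrt(2).
Square and sum: Σ |<v, e_j>|^2 = 1.
Compute ||v||^2 = v·v = 5.
Deficit = 5 − 1 = 4 ≥ 0, confirming Bessel's inequality. (The deficit equals ||v − Σ <v,e_j> e_j||^2, the squared distance from v to span{e_j}.)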